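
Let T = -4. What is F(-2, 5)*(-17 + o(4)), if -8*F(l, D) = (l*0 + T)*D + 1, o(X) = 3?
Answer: -133/4 ≈ -33.250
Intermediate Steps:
F(l, D) = -1/8 + D/2 (F(l, D) = -((l*0 - 4)*D + 1)/8 = -((0 - 4)*D + 1)/8 = -(-4*D + 1)/8 = -(1 - 4*D)/8 = -1/8 + D/2)
F(-2, 5)*(-17 + o(4)) = (-1/8 + (1/2)*5)*(-17 + 3) = (-1/8 + 5/2)*(-14) = (19/8)*(-14) = -133/4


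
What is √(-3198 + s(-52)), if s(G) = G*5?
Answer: I*√3458 ≈ 58.805*I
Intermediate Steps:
s(G) = 5*G
√(-3198 + s(-52)) = √(-3198 + 5*(-52)) = √(-3198 - 260) = √(-3458) = I*√3458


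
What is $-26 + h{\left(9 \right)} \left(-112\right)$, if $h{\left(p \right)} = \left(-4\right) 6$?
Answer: $2662$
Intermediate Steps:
$h{\left(p \right)} = -24$
$-26 + h{\left(9 \right)} \left(-112\right) = -26 - -2688 = -26 + 2688 = 2662$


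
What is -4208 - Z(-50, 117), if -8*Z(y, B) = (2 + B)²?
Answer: -19503/8 ≈ -2437.9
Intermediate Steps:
Z(y, B) = -(2 + B)²/8
-4208 - Z(-50, 117) = -4208 - (-1)*(2 + 117)²/8 = -4208 - (-1)*119²/8 = -4208 - (-1)*14161/8 = -4208 - 1*(-14161/8) = -4208 + 14161/8 = -19503/8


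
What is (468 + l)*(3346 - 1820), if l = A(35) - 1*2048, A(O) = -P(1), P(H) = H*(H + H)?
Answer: -2414132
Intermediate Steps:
P(H) = 2*H² (P(H) = H*(2*H) = 2*H²)
A(O) = -2 (A(O) = -2*1² = -2)
l = -2050 (l = -2 - 1*2048 = -2 - 2048 = -2050)
(468 + l)*(3346 - 1820) = (468 - 2050)*(3346 - 1820) = -1582*1526 = -2414132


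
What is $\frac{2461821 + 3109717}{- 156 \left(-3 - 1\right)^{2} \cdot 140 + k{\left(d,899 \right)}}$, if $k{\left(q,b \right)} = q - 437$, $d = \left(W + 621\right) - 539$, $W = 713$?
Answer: $- \frac{2785769}{174541} \approx -15.961$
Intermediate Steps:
$d = 795$ ($d = \left(713 + 621\right) - 539 = 1334 - 539 = 795$)
$k{\left(q,b \right)} = -437 + q$ ($k{\left(q,b \right)} = q - 437 = -437 + q$)
$\frac{2461821 + 3109717}{- 156 \left(-3 - 1\right)^{2} \cdot 140 + k{\left(d,899 \right)}} = \frac{2461821 + 3109717}{- 156 \left(-3 - 1\right)^{2} \cdot 140 + \left(-437 + 795\right)} = \frac{5571538}{- 156 \left(-4\right)^{2} \cdot 140 + 358} = \frac{5571538}{\left(-156\right) 16 \cdot 140 + 358} = \frac{5571538}{\left(-2496\right) 140 + 358} = \frac{5571538}{-349440 + 358} = \frac{5571538}{-349082} = 5571538 \left(- \frac{1}{349082}\right) = - \frac{2785769}{174541}$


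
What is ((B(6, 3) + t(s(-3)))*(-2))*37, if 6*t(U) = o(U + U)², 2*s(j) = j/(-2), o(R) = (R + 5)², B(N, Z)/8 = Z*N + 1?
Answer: -1596661/48 ≈ -33264.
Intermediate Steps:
B(N, Z) = 8 + 8*N*Z (B(N, Z) = 8*(Z*N + 1) = 8*(N*Z + 1) = 8*(1 + N*Z) = 8 + 8*N*Z)
o(R) = (5 + R)²
s(j) = -j/4 (s(j) = (j/(-2))/2 = (j*(-½))/2 = (-j/2)/2 = -j/4)
t(U) = (5 + 2*U)⁴/6 (t(U) = ((5 + (U + U))²)²/6 = ((5 + 2*U)²)²/6 = (5 + 2*U)⁴/6)
((B(6, 3) + t(s(-3)))*(-2))*37 = (((8 + 8*6*3) + (5 + 2*(-¼*(-3)))⁴/6)*(-2))*37 = (((8 + 144) + (5 + 2*(¾))⁴/6)*(-2))*37 = ((152 + (5 + 3/2)⁴/6)*(-2))*37 = ((152 + (13/2)⁴/6)*(-2))*37 = ((152 + (⅙)*(28561/16))*(-2))*37 = ((152 + 28561/96)*(-2))*37 = ((43153/96)*(-2))*37 = -43153/48*37 = -1596661/48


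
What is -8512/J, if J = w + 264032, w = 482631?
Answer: -8512/746663 ≈ -0.011400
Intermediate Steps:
J = 746663 (J = 482631 + 264032 = 746663)
-8512/J = -8512/746663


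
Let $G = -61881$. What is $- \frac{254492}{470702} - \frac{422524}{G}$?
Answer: $\frac{91567336198}{14563755231} \approx 6.2873$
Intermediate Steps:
$- \frac{254492}{470702} - \frac{422524}{G} = - \frac{254492}{470702} - \frac{422524}{-61881} = \left(-254492\right) \frac{1}{470702} - - \frac{422524}{61881} = - \frac{127246}{235351} + \frac{422524}{61881} = \frac{91567336198}{14563755231}$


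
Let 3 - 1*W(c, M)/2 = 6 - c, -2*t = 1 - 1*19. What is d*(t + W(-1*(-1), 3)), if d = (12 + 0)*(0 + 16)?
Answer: 960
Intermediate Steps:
t = 9 (t = -(1 - 1*19)/2 = -(1 - 19)/2 = -1/2*(-18) = 9)
W(c, M) = -6 + 2*c (W(c, M) = 6 - 2*(6 - c) = 6 + (-12 + 2*c) = -6 + 2*c)
d = 192 (d = 12*16 = 192)
d*(t + W(-1*(-1), 3)) = 192*(9 + (-6 + 2*(-1*(-1)))) = 192*(9 + (-6 + 2*1)) = 192*(9 + (-6 + 2)) = 192*(9 - 4) = 192*5 = 960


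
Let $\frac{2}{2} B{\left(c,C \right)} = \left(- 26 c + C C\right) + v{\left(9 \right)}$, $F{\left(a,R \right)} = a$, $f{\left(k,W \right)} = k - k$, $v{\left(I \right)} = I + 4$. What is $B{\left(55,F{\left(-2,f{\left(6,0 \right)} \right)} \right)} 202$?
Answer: $-285426$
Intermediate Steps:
$v{\left(I \right)} = 4 + I$
$f{\left(k,W \right)} = 0$
$B{\left(c,C \right)} = 13 + C^{2} - 26 c$ ($B{\left(c,C \right)} = \left(- 26 c + C C\right) + \left(4 + 9\right) = \left(- 26 c + C^{2}\right) + 13 = \left(C^{2} - 26 c\right) + 13 = 13 + C^{2} - 26 c$)
$B{\left(55,F{\left(-2,f{\left(6,0 \right)} \right)} \right)} 202 = \left(13 + \left(-2\right)^{2} - 1430\right) 202 = \left(13 + 4 - 1430\right) 202 = \left(-1413\right) 202 = -285426$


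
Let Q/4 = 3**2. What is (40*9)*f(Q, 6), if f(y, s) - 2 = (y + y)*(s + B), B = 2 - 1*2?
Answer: 156240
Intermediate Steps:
B = 0 (B = 2 - 2 = 0)
Q = 36 (Q = 4*3**2 = 4*9 = 36)
f(y, s) = 2 + 2*s*y (f(y, s) = 2 + (y + y)*(s + 0) = 2 + (2*y)*s = 2 + 2*s*y)
(40*9)*f(Q, 6) = (40*9)*(2 + 2*6*36) = 360*(2 + 432) = 360*434 = 156240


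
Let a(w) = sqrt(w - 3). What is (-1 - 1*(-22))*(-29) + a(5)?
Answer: -609 + sqrt(2) ≈ -607.59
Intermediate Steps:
a(w) = sqrt(-3 + w)
(-1 - 1*(-22))*(-29) + a(5) = (-1 - 1*(-22))*(-29) + sqrt(-3 + 5) = (-1 + 22)*(-29) + sqrt(2) = 21*(-29) + sqrt(2) = -609 + sqrt(2)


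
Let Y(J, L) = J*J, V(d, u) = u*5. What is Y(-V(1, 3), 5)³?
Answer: 11390625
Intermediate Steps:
V(d, u) = 5*u
Y(J, L) = J²
Y(-V(1, 3), 5)³ = ((-5*3)²)³ = ((-1*15)²)³ = ((-15)²)³ = 225³ = 11390625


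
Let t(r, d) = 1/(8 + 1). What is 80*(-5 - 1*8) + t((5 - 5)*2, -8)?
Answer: -9359/9 ≈ -1039.9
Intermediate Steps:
t(r, d) = 1/9
80*(-5 - 1*8) + t((5 - 5)*2, -8) = 80*(-5 - 1*8) + 1/9 = 80*(-5 - 8) + 1/9 = 80*(-13) + 1/9 = -1040 + 1/9 = -9359/9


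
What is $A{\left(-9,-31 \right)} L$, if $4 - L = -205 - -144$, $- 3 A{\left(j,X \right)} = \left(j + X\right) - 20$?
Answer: $1300$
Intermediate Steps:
$A{\left(j,X \right)} = \frac{20}{3} - \frac{X}{3} - \frac{j}{3}$ ($A{\left(j,X \right)} = - \frac{\left(j + X\right) - 20}{3} = - \frac{\left(X + j\right) - 20}{3} = - \frac{-20 + X + j}{3} = \frac{20}{3} - \frac{X}{3} - \frac{j}{3}$)
$L = 65$ ($L = 4 - \left(-205 - -144\right) = 4 - \left(-205 + 144\right) = 4 - -61 = 4 + 61 = 65$)
$A{\left(-9,-31 \right)} L = \left(\frac{20}{3} - - \frac{31}{3} - -3\right) 65 = \left(\frac{20}{3} + \frac{31}{3} + 3\right) 65 = 20 \cdot 65 = 1300$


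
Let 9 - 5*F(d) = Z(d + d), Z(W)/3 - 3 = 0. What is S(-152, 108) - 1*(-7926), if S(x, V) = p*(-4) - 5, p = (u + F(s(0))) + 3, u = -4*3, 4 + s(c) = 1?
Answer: 7957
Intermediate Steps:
s(c) = -3 (s(c) = -4 + 1 = -3)
Z(W) = 9 (Z(W) = 9 + 3*0 = 9 + 0 = 9)
F(d) = 0 (F(d) = 9/5 - ⅕*9 = 9/5 - 9/5 = 0)
u = -12
p = -9 (p = (-12 + 0) + 3 = -12 + 3 = -9)
S(x, V) = 31 (S(x, V) = -9*(-4) - 5 = 36 - 5 = 31)
S(-152, 108) - 1*(-7926) = 31 - 1*(-7926) = 31 + 7926 = 7957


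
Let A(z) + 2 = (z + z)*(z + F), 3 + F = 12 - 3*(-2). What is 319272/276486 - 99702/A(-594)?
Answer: 16003753169/15848407925 ≈ 1.0098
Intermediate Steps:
F = 15 (F = -3 + (12 - 3*(-2)) = -3 + (12 + 6) = -3 + 18 = 15)
A(z) = -2 + 2*z*(15 + z) (A(z) = -2 + (z + z)*(z + 15) = -2 + (2*z)*(15 + z) = -2 + 2*z*(15 + z))
319272/276486 - 99702/A(-594) = 319272/276486 - 99702/(-2 + 2*(-594)**2 + 30*(-594)) = 319272*(1/276486) - 99702/(-2 + 2*352836 - 17820) = 53212/46081 - 99702/(-2 + 705672 - 17820) = 53212/46081 - 99702/687850 = 53212/46081 - 99702*1/687850 = 53212/46081 - 49851/343925 = 16003753169/15848407925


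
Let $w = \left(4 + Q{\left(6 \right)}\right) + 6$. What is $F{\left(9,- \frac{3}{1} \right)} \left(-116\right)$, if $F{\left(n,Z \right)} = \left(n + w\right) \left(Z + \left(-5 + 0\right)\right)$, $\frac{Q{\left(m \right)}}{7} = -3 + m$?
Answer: $37120$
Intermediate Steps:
$Q{\left(m \right)} = -21 + 7 m$ ($Q{\left(m \right)} = 7 \left(-3 + m\right) = -21 + 7 m$)
$w = 31$ ($w = \left(4 + \left(-21 + 7 \cdot 6\right)\right) + 6 = \left(4 + \left(-21 + 42\right)\right) + 6 = \left(4 + 21\right) + 6 = 25 + 6 = 31$)
$F{\left(n,Z \right)} = \left(-5 + Z\right) \left(31 + n\right)$ ($F{\left(n,Z \right)} = \left(n + 31\right) \left(Z + \left(-5 + 0\right)\right) = \left(31 + n\right) \left(Z - 5\right) = \left(31 + n\right) \left(-5 + Z\right) = \left(-5 + Z\right) \left(31 + n\right)$)
$F{\left(9,- \frac{3}{1} \right)} \left(-116\right) = \left(-155 - 45 + 31 \left(- \frac{3}{1}\right) + - \frac{3}{1} \cdot 9\right) \left(-116\right) = \left(-155 - 45 + 31 \left(\left(-3\right) 1\right) + \left(-3\right) 1 \cdot 9\right) \left(-116\right) = \left(-155 - 45 + 31 \left(-3\right) - 27\right) \left(-116\right) = \left(-155 - 45 - 93 - 27\right) \left(-116\right) = \left(-320\right) \left(-116\right) = 37120$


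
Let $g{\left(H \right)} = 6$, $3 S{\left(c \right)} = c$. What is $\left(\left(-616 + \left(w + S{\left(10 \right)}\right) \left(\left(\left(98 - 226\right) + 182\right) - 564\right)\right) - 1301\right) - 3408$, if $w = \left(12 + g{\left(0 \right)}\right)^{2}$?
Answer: $-172265$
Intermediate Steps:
$S{\left(c \right)} = \frac{c}{3}$
$w = 324$ ($w = \left(12 + 6\right)^{2} = 18^{2} = 324$)
$\left(\left(-616 + \left(w + S{\left(10 \right)}\right) \left(\left(\left(98 - 226\right) + 182\right) - 564\right)\right) - 1301\right) - 3408 = \left(\left(-616 + \left(324 + \frac{1}{3} \cdot 10\right) \left(\left(\left(98 - 226\right) + 182\right) - 564\right)\right) - 1301\right) - 3408 = \left(\left(-616 + \left(324 + \frac{10}{3}\right) \left(\left(-128 + 182\right) - 564\right)\right) - 1301\right) - 3408 = \left(\left(-616 + \frac{982 \left(54 - 564\right)}{3}\right) - 1301\right) - 3408 = \left(\left(-616 + \frac{982}{3} \left(-510\right)\right) - 1301\right) - 3408 = \left(\left(-616 - 166940\right) - 1301\right) - 3408 = \left(-167556 - 1301\right) - 3408 = -168857 - 3408 = -172265$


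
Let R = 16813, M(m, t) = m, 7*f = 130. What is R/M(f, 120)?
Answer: 117691/130 ≈ 905.32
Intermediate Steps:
f = 130/7 (f = (⅐)*130 = 130/7 ≈ 18.571)
R/M(f, 120) = 16813/(130/7) = 16813*(7/130) = 117691/130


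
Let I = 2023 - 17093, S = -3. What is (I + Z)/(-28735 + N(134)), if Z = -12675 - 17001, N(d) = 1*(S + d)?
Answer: 22373/14302 ≈ 1.5643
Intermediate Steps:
N(d) = -3 + d (N(d) = 1*(-3 + d) = -3 + d)
I = -15070
Z = -29676
(I + Z)/(-28735 + N(134)) = (-15070 - 29676)/(-28735 + (-3 + 134)) = -44746/(-28735 + 131) = -44746/(-28604) = -44746*(-1/28604) = 22373/14302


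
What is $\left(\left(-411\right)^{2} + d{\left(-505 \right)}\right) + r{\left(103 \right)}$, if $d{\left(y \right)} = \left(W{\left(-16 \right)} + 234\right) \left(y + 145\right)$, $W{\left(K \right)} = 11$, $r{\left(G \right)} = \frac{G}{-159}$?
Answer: $\frac{12834536}{159} \approx 80720.0$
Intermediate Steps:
$r{\left(G \right)} = - \frac{G}{159}$ ($r{\left(G \right)} = G \left(- \frac{1}{159}\right) = - \frac{G}{159}$)
$d{\left(y \right)} = 35525 + 245 y$ ($d{\left(y \right)} = \left(11 + 234\right) \left(y + 145\right) = 245 \left(145 + y\right) = 35525 + 245 y$)
$\left(\left(-411\right)^{2} + d{\left(-505 \right)}\right) + r{\left(103 \right)} = \left(\left(-411\right)^{2} + \left(35525 + 245 \left(-505\right)\right)\right) - \frac{103}{159} = \left(168921 + \left(35525 - 123725\right)\right) - \frac{103}{159} = \left(168921 - 88200\right) - \frac{103}{159} = 80721 - \frac{103}{159} = \frac{12834536}{159}$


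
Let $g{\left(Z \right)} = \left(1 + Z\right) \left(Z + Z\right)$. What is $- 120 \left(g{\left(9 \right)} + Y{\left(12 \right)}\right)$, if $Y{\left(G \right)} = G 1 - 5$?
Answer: $-22440$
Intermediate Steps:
$g{\left(Z \right)} = 2 Z \left(1 + Z\right)$ ($g{\left(Z \right)} = \left(1 + Z\right) 2 Z = 2 Z \left(1 + Z\right)$)
$Y{\left(G \right)} = -5 + G$ ($Y{\left(G \right)} = G - 5 = -5 + G$)
$- 120 \left(g{\left(9 \right)} + Y{\left(12 \right)}\right) = - 120 \left(2 \cdot 9 \left(1 + 9\right) + \left(-5 + 12\right)\right) = - 120 \left(2 \cdot 9 \cdot 10 + 7\right) = - 120 \left(180 + 7\right) = \left(-120\right) 187 = -22440$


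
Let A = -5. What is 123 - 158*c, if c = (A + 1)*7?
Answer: 4547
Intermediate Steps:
c = -28 (c = (-5 + 1)*7 = -4*7 = -28)
123 - 158*c = 123 - 158*(-28) = 123 + 4424 = 4547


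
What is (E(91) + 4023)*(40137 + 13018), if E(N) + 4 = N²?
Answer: 653806500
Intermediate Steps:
E(N) = -4 + N²
(E(91) + 4023)*(40137 + 13018) = ((-4 + 91²) + 4023)*(40137 + 13018) = ((-4 + 8281) + 4023)*53155 = (8277 + 4023)*53155 = 12300*53155 = 653806500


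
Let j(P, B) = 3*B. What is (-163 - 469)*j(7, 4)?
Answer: -7584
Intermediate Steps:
(-163 - 469)*j(7, 4) = (-163 - 469)*(3*4) = -632*12 = -7584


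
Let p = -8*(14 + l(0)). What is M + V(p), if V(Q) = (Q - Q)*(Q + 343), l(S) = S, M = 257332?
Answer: 257332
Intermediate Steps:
p = -112 (p = -8*(14 + 0) = -8*14 = -112)
V(Q) = 0 (V(Q) = 0*(343 + Q) = 0)
M + V(p) = 257332 + 0 = 257332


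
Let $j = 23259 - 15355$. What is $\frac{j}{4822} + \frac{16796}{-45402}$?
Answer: $\frac{69466774}{54732111} \approx 1.2692$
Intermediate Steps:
$j = 7904$
$\frac{j}{4822} + \frac{16796}{-45402} = \frac{7904}{4822} + \frac{16796}{-45402} = 7904 \cdot \frac{1}{4822} + 16796 \left(- \frac{1}{45402}\right) = \frac{3952}{2411} - \frac{8398}{22701} = \frac{69466774}{54732111}$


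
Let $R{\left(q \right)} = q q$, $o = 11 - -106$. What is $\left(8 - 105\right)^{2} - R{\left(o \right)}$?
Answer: $-4280$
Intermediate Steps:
$o = 117$ ($o = 11 + 106 = 117$)
$R{\left(q \right)} = q^{2}$
$\left(8 - 105\right)^{2} - R{\left(o \right)} = \left(8 - 105\right)^{2} - 117^{2} = \left(-97\right)^{2} - 13689 = 9409 - 13689 = -4280$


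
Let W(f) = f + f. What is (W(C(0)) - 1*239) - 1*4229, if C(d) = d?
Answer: -4468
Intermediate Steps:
W(f) = 2*f
(W(C(0)) - 1*239) - 1*4229 = (2*0 - 1*239) - 1*4229 = (0 - 239) - 4229 = -239 - 4229 = -4468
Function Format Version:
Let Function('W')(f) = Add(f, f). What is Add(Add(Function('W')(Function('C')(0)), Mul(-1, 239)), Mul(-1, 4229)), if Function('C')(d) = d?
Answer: -4468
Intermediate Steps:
Function('W')(f) = Mul(2, f)
Add(Add(Function('W')(Function('C')(0)), Mul(-1, 239)), Mul(-1, 4229)) = Add(Add(Mul(2, 0), Mul(-1, 239)), Mul(-1, 4229)) = Add(Add(0, -239), -4229) = Add(-239, -4229) = -4468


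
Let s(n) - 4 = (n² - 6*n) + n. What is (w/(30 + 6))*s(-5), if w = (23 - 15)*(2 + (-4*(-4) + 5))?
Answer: 276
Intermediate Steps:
s(n) = 4 + n² - 5*n (s(n) = 4 + ((n² - 6*n) + n) = 4 + (n² - 5*n) = 4 + n² - 5*n)
w = 184 (w = 8*(2 + (16 + 5)) = 8*(2 + 21) = 8*23 = 184)
(w/(30 + 6))*s(-5) = (184/(30 + 6))*(4 + (-5)² - 5*(-5)) = (184/36)*(4 + 25 + 25) = (184*(1/36))*54 = (46/9)*54 = 276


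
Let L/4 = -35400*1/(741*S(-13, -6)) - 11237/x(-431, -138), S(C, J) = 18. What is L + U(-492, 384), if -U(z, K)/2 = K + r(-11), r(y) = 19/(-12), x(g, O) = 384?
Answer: -63489001/71136 ≈ -892.50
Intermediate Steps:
r(y) = -19/12 (r(y) = 19*(-1/12) = -19/12)
L = -9081817/71136 (L = 4*(-35400/(18*741) - 11237/384) = 4*(-35400/13338 - 11237*1/384) = 4*(-35400*1/13338 - 11237/384) = 4*(-5900/2223 - 11237/384) = 4*(-9081817/284544) = -9081817/71136 ≈ -127.67)
U(z, K) = 19/6 - 2*K (U(z, K) = -2*(K - 19/12) = -2*(-19/12 + K) = 19/6 - 2*K)
L + U(-492, 384) = -9081817/71136 + (19/6 - 2*384) = -9081817/71136 + (19/6 - 768) = -9081817/71136 - 4589/6 = -63489001/71136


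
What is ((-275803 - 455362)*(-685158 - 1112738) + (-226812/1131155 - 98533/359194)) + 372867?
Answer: 534110697717138284437347/406304089070 ≈ 1.3146e+12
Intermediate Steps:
((-275803 - 455362)*(-685158 - 1112738) + (-226812/1131155 - 98533/359194)) + 372867 = (-731165*(-1797896) + (-226812*1/1131155 - 98533*1/359194)) + 372867 = (1314558628840 + (-226812/1131155 - 98533/359194)) + 372867 = (1314558628840 - 192925605143/406304089070) + 372867 = 534110546219751505173657/406304089070 + 372867 = 534110697717138284437347/406304089070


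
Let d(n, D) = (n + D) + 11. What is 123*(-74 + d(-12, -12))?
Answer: -10701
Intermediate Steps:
d(n, D) = 11 + D + n (d(n, D) = (D + n) + 11 = 11 + D + n)
123*(-74 + d(-12, -12)) = 123*(-74 + (11 - 12 - 12)) = 123*(-74 - 13) = 123*(-87) = -10701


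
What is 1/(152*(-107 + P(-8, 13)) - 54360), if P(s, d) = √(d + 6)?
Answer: -2207/155853450 - 19*√19/623413800 ≈ -1.4294e-5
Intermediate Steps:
P(s, d) = √(6 + d)
1/(152*(-107 + P(-8, 13)) - 54360) = 1/(152*(-107 + √(6 + 13)) - 54360) = 1/(152*(-107 + √19) - 54360) = 1/((-16264 + 152*√19) - 54360) = 1/(-70624 + 152*√19)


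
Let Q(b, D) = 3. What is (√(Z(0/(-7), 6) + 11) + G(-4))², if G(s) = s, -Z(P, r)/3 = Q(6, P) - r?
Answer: 36 - 16*√5 ≈ 0.22291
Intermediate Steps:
Z(P, r) = -9 + 3*r (Z(P, r) = -3*(3 - r) = -9 + 3*r)
(√(Z(0/(-7), 6) + 11) + G(-4))² = (√((-9 + 3*6) + 11) - 4)² = (√((-9 + 18) + 11) - 4)² = (√(9 + 11) - 4)² = (√20 - 4)² = (2*√5 - 4)² = (-4 + 2*√5)²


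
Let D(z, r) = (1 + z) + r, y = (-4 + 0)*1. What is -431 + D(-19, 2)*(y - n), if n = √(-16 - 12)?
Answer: -367 + 32*I*√7 ≈ -367.0 + 84.664*I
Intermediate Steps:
y = -4 (y = -4*1 = -4)
D(z, r) = 1 + r + z
n = 2*I*√7 (n = √(-28) = 2*I*√7 ≈ 5.2915*I)
-431 + D(-19, 2)*(y - n) = -431 + (1 + 2 - 19)*(-4 - 2*I*√7) = -431 - 16*(-4 - 2*I*√7) = -431 + (64 + 32*I*√7) = -367 + 32*I*√7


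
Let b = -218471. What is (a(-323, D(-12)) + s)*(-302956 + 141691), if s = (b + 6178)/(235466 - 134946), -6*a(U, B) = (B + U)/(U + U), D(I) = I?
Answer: 2302116650717/6493592 ≈ 3.5452e+5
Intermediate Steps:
a(U, B) = -(B + U)/(12*U) (a(U, B) = -(B + U)/(6*(U + U)) = -(B + U)/(6*(2*U)) = -(B + U)*1/(2*U)/6 = -(B + U)/(12*U))
s = -212293/100520 (s = (-218471 + 6178)/(235466 - 134946) = -212293/100520 ≈ -2.1119)
(a(-323, D(-12)) + s)*(-302956 + 141691) = ((1/12)*(-1*(-12) - 1*(-323))/(-323) - 212293/100520)*(-302956 + 141691) = ((1/12)*(-1/323)*(12 + 323) - 212293/100520)*(-161265) = ((1/12)*(-1/323)*335 - 212293/100520)*(-161265) = (-335/3876 - 212293/100520)*(-161265) = -214130467/97403880*(-161265) = 2302116650717/6493592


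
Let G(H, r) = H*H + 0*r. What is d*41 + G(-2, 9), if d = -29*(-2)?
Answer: 2382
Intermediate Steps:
d = 58
G(H, r) = H² (G(H, r) = H² + 0 = H²)
d*41 + G(-2, 9) = 58*41 + (-2)² = 2378 + 4 = 2382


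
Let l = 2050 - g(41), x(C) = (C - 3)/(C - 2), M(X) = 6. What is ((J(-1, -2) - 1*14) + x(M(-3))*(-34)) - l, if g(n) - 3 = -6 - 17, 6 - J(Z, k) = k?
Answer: -4203/2 ≈ -2101.5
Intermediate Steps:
J(Z, k) = 6 - k
g(n) = -20 (g(n) = 3 + (-6 - 17) = 3 - 23 = -20)
x(C) = (-3 + C)/(-2 + C)
l = 2070 (l = 2050 - 1*(-20) = 2050 + 20 = 2070)
((J(-1, -2) - 1*14) + x(M(-3))*(-34)) - l = (((6 - 1*(-2)) - 1*14) + ((-3 + 6)/(-2 + 6))*(-34)) - 1*2070 = (((6 + 2) - 14) + (3/4)*(-34)) - 2070 = ((8 - 14) + ((1/4)*3)*(-34)) - 2070 = (-6 + (3/4)*(-34)) - 2070 = (-6 - 51/2) - 2070 = -63/2 - 2070 = -4203/2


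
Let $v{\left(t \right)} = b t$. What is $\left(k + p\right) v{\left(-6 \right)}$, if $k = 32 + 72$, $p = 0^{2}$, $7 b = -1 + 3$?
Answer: $- \frac{1248}{7} \approx -178.29$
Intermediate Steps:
$b = \frac{2}{7}$ ($b = \frac{-1 + 3}{7} = \frac{1}{7} \cdot 2 = \frac{2}{7} \approx 0.28571$)
$p = 0$
$k = 104$
$v{\left(t \right)} = \frac{2 t}{7}$
$\left(k + p\right) v{\left(-6 \right)} = \left(104 + 0\right) \frac{2}{7} \left(-6\right) = 104 \left(- \frac{12}{7}\right) = - \frac{1248}{7}$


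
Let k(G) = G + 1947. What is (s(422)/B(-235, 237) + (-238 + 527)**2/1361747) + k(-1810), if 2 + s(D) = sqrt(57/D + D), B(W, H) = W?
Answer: 43863795594/320010545 - sqrt(75175502)/99170 ≈ 136.98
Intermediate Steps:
k(G) = 1947 + G
s(D) = -2 + sqrt(D + 57/D) (s(D) = -2 + sqrt(57/D + D) = -2 + sqrt(D + 57/D))
(s(422)/B(-235, 237) + (-238 + 527)**2/1361747) + k(-1810) = ((-2 + sqrt(422 + 57/422))/(-235) + (-238 + 527)**2/1361747) + (1947 - 1810) = ((-2 + sqrt(422 + 57*(1/422)))*(-1/235) + 289**2*(1/1361747)) + 137 = ((-2 + sqrt(422 + 57/422))*(-1/235) + 83521*(1/1361747)) + 137 = ((-2 + sqrt(178141/422))*(-1/235) + 83521/1361747) + 137 = ((-2 + sqrt(75175502)/422)*(-1/235) + 83521/1361747) + 137 = ((2/235 - sqrt(75175502)/99170) + 83521/1361747) + 137 = (22350929/320010545 - sqrt(75175502)/99170) + 137 = 43863795594/320010545 - sqrt(75175502)/99170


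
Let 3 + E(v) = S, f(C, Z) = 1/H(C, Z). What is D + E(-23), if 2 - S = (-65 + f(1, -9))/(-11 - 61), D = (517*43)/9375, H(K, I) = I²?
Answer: 1067758/2278125 ≈ 0.46870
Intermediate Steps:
f(C, Z) = Z⁻² (f(C, Z) = 1/(Z²) = Z⁻²)
D = 22231/9375 (D = 22231*(1/9375) = 22231/9375 ≈ 2.3713)
S = 800/729 (S = 2 - (-65 + (-9)⁻²)/(-11 - 61) = 2 - (-65 + 1/81)/(-72) = 2 - (-5264)*(-1)/(81*72) = 2 - 1*658/729 = 2 - 658/729 = 800/729 ≈ 1.0974)
E(v) = -1387/729 (E(v) = -3 + 800/729 = -1387/729)
D + E(-23) = 22231/9375 - 1387/729 = 1067758/2278125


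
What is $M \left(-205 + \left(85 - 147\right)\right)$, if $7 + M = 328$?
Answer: $-85707$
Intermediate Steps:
$M = 321$ ($M = -7 + 328 = 321$)
$M \left(-205 + \left(85 - 147\right)\right) = 321 \left(-205 + \left(85 - 147\right)\right) = 321 \left(-205 - 62\right) = 321 \left(-267\right) = -85707$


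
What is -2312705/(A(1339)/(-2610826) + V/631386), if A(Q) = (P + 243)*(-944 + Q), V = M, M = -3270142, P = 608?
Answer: 1906176541212570690/4375004502131 ≈ 4.3570e+5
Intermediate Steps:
V = -3270142
A(Q) = -803344 + 851*Q (A(Q) = (608 + 243)*(-944 + Q) = 851*(-944 + Q) = -803344 + 851*Q)
-2312705/(A(1339)/(-2610826) + V/631386) = -2312705/((-803344 + 851*1339)/(-2610826) - 3270142/631386) = -2312705/((-803344 + 1139489)*(-1/2610826) - 3270142*1/631386) = -2312705/(336145*(-1/2610826) - 1635071/315693) = -2312705/(-336145/2610826 - 1635071/315693) = -2312705/(-4375004502131/824219492418) = -2312705*(-824219492418/4375004502131) = 1906176541212570690/4375004502131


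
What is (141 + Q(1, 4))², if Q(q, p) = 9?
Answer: 22500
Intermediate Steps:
(141 + Q(1, 4))² = (141 + 9)² = 150² = 22500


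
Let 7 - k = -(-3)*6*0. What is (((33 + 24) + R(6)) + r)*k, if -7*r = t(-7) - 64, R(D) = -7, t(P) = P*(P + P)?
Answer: 316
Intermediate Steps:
t(P) = 2*P² (t(P) = P*(2*P) = 2*P²)
k = 7 (k = 7 - (-(-3)*6)*0 = 7 - (-3*(-6))*0 = 7 - 18*0 = 7 - 1*0 = 7 + 0 = 7)
r = -34/7 (r = -(2*(-7)² - 64)/7 = -(2*49 - 64)/7 = -(98 - 64)/7 = -⅐*34 = -34/7 ≈ -4.8571)
(((33 + 24) + R(6)) + r)*k = (((33 + 24) - 7) - 34/7)*7 = ((57 - 7) - 34/7)*7 = (50 - 34/7)*7 = (316/7)*7 = 316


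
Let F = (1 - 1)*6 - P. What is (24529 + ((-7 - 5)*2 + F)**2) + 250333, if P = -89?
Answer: 279087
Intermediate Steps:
F = 89 (F = (1 - 1)*6 - 1*(-89) = 0*6 + 89 = 0 + 89 = 89)
(24529 + ((-7 - 5)*2 + F)**2) + 250333 = (24529 + ((-7 - 5)*2 + 89)**2) + 250333 = (24529 + (-12*2 + 89)**2) + 250333 = (24529 + (-24 + 89)**2) + 250333 = (24529 + 65**2) + 250333 = (24529 + 4225) + 250333 = 28754 + 250333 = 279087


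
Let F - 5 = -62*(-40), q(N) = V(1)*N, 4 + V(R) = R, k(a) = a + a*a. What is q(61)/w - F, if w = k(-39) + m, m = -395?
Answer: -2701378/1087 ≈ -2485.2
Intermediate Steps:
k(a) = a + a²
V(R) = -4 + R
q(N) = -3*N (q(N) = (-4 + 1)*N = -3*N)
F = 2485 (F = 5 - 62*(-40) = 5 + 2480 = 2485)
w = 1087 (w = -39*(1 - 39) - 395 = -39*(-38) - 395 = 1482 - 395 = 1087)
q(61)/w - F = -3*61/1087 - 1*2485 = -183*1/1087 - 2485 = -183/1087 - 2485 = -2701378/1087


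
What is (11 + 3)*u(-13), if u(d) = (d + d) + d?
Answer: -546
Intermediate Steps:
u(d) = 3*d (u(d) = 2*d + d = 3*d)
(11 + 3)*u(-13) = (11 + 3)*(3*(-13)) = 14*(-39) = -546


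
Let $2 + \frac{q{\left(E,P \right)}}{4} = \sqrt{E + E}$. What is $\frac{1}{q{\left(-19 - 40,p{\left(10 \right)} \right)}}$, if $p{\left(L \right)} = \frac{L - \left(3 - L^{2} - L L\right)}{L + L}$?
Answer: $- \frac{1}{244} - \frac{i \sqrt{118}}{488} \approx -0.0040984 - 0.02226 i$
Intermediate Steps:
$p{\left(L \right)} = \frac{-3 + L + 2 L^{2}}{2 L}$ ($p{\left(L \right)} = \frac{L + \left(\left(L^{2} + L^{2}\right) - 3\right)}{2 L} = \left(L + \left(2 L^{2} - 3\right)\right) \frac{1}{2 L} = \left(L + \left(-3 + 2 L^{2}\right)\right) \frac{1}{2 L} = \left(-3 + L + 2 L^{2}\right) \frac{1}{2 L} = \frac{-3 + L + 2 L^{2}}{2 L}$)
$q{\left(E,P \right)} = -8 + 4 \sqrt{2} \sqrt{E}$ ($q{\left(E,P \right)} = -8 + 4 \sqrt{E + E} = -8 + 4 \sqrt{2 E} = -8 + 4 \sqrt{2} \sqrt{E}$)
$\frac{1}{q{\left(-19 - 40,p{\left(10 \right)} \right)}} = \frac{1}{-8 + 4 \sqrt{2} \sqrt{-19 - 40}} = \frac{1}{-8 + 4 \sqrt{2} \sqrt{-59}} = \frac{1}{-8 + 4 \sqrt{2} i \sqrt{59}} = \frac{1}{-8 + 4 i \sqrt{118}}$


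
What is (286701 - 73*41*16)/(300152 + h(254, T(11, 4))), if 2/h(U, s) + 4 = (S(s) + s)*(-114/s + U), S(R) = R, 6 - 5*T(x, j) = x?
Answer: 88360810/111056239 ≈ 0.79564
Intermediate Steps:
T(x, j) = 6/5 - x/5
h(U, s) = 2/(-4 + 2*s*(U - 114/s)) (h(U, s) = 2/(-4 + (s + s)*(-114/s + U)) = 2/(-4 + (2*s)*(U - 114/s)) = 2/(-4 + 2*s*(U - 114/s)))
(286701 - 73*41*16)/(300152 + h(254, T(11, 4))) = (286701 - 73*41*16)/(300152 + 1/(-116 + 254*(6/5 - ⅕*11))) = (286701 - 2993*16)/(300152 + 1/(-116 + 254*(6/5 - 11/5))) = (286701 - 47888)/(300152 + 1/(-116 + 254*(-1))) = 238813/(300152 + 1/(-116 - 254)) = 238813/(300152 + 1/(-370)) = 238813/(300152 - 1/370) = 238813/(111056239/370) = 238813*(370/111056239) = 88360810/111056239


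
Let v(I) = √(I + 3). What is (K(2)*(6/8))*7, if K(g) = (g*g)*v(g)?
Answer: 21*√5 ≈ 46.957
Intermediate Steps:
v(I) = √(3 + I)
K(g) = g²*√(3 + g) (K(g) = (g*g)*√(3 + g) = g²*√(3 + g))
(K(2)*(6/8))*7 = ((2²*√(3 + 2))*(6/8))*7 = ((4*√5)*(6*(⅛)))*7 = ((4*√5)*(¾))*7 = (3*√5)*7 = 21*√5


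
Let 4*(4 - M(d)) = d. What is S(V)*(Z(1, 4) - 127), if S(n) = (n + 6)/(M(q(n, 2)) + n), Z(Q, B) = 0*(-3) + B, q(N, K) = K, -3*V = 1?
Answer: -4182/19 ≈ -220.11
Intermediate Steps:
V = -⅓ (V = -⅓*1 = -⅓ ≈ -0.33333)
Z(Q, B) = B (Z(Q, B) = 0 + B = B)
M(d) = 4 - d/4
S(n) = (6 + n)/(7/2 + n) (S(n) = (n + 6)/((4 - ¼*2) + n) = (6 + n)/((4 - ½) + n) = (6 + n)/(7/2 + n))
S(V)*(Z(1, 4) - 127) = (2*(6 - ⅓)/(7 + 2*(-⅓)))*(4 - 127) = (2*(17/3)/(7 - ⅔))*(-123) = (2*(17/3)/(19/3))*(-123) = (2*(3/19)*(17/3))*(-123) = (34/19)*(-123) = -4182/19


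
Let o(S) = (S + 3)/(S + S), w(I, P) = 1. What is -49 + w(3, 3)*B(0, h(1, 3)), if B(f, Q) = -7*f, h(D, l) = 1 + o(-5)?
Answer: -49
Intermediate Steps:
o(S) = (3 + S)/(2*S) (o(S) = (3 + S)/((2*S)) = (3 + S)*(1/(2*S)) = (3 + S)/(2*S))
h(D, l) = 6/5 (h(D, l) = 1 + (½)*(3 - 5)/(-5) = 1 + (½)*(-⅕)*(-2) = 1 + ⅕ = 6/5)
-49 + w(3, 3)*B(0, h(1, 3)) = -49 + 1*(-7*0) = -49 + 1*0 = -49 + 0 = -49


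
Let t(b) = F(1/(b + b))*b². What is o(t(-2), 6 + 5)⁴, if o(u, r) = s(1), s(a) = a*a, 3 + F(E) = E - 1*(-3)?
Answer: 1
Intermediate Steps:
F(E) = E (F(E) = -3 + (E - 1*(-3)) = -3 + (E + 3) = -3 + (3 + E) = E)
s(a) = a²
t(b) = b/2 (t(b) = b²/(b + b) = b²/((2*b)) = (1/(2*b))*b² = b/2)
o(u, r) = 1 (o(u, r) = 1² = 1)
o(t(-2), 6 + 5)⁴ = 1⁴ = 1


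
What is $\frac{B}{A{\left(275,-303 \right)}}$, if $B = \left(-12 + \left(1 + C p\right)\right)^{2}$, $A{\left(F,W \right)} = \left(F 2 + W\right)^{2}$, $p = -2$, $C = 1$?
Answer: $\frac{1}{361} \approx 0.0027701$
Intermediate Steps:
$A{\left(F,W \right)} = \left(W + 2 F\right)^{2}$ ($A{\left(F,W \right)} = \left(2 F + W\right)^{2} = \left(W + 2 F\right)^{2}$)
$B = 169$ ($B = \left(-12 + \left(1 + 1 \left(-2\right)\right)\right)^{2} = \left(-12 + \left(1 - 2\right)\right)^{2} = \left(-12 - 1\right)^{2} = \left(-13\right)^{2} = 169$)
$\frac{B}{A{\left(275,-303 \right)}} = \frac{169}{\left(-303 + 2 \cdot 275\right)^{2}} = \frac{169}{\left(-303 + 550\right)^{2}} = \frac{169}{247^{2}} = \frac{169}{61009} = 169 \cdot \frac{1}{61009} = \frac{1}{361}$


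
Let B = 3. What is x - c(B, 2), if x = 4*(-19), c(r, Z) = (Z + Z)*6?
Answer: -100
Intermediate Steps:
c(r, Z) = 12*Z (c(r, Z) = (2*Z)*6 = 12*Z)
x = -76
x - c(B, 2) = -76 - 12*2 = -76 - 1*24 = -76 - 24 = -100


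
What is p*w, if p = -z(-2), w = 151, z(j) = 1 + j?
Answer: 151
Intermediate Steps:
p = 1 (p = -(1 - 2) = -1*(-1) = 1)
p*w = 1*151 = 151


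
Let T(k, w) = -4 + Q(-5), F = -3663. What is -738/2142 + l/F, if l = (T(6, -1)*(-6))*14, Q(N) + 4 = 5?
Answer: -20019/48433 ≈ -0.41333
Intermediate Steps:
Q(N) = 1 (Q(N) = -4 + 5 = 1)
T(k, w) = -3 (T(k, w) = -4 + 1 = -3)
l = 252 (l = -3*(-6)*14 = 18*14 = 252)
-738/2142 + l/F = -738/2142 + 252/(-3663) = -738*1/2142 + 252*(-1/3663) = -41/119 - 28/407 = -20019/48433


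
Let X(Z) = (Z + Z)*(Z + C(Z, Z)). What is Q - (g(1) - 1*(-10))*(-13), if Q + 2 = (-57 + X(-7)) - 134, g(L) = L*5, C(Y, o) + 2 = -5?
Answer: 198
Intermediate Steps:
C(Y, o) = -7 (C(Y, o) = -2 - 5 = -7)
g(L) = 5*L
X(Z) = 2*Z*(-7 + Z) (X(Z) = (Z + Z)*(Z - 7) = (2*Z)*(-7 + Z) = 2*Z*(-7 + Z))
Q = 3 (Q = -2 + ((-57 + 2*(-7)*(-7 - 7)) - 134) = -2 + ((-57 + 2*(-7)*(-14)) - 134) = -2 + ((-57 + 196) - 134) = -2 + (139 - 134) = -2 + 5 = 3)
Q - (g(1) - 1*(-10))*(-13) = 3 - (5*1 - 1*(-10))*(-13) = 3 - (5 + 10)*(-13) = 3 - 15*(-13) = 3 - 1*(-195) = 3 + 195 = 198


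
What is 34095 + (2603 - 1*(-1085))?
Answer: 37783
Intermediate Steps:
34095 + (2603 - 1*(-1085)) = 34095 + (2603 + 1085) = 34095 + 3688 = 37783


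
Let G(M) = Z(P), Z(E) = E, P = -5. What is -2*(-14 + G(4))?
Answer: 38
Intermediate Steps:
G(M) = -5
-2*(-14 + G(4)) = -2*(-14 - 5) = -2*(-19) = 38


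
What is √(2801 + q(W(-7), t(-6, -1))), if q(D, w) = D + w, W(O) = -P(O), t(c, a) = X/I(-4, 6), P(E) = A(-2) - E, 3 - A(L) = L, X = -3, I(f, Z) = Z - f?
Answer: √278870/10 ≈ 52.808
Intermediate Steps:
A(L) = 3 - L
P(E) = 5 - E (P(E) = (3 - 1*(-2)) - E = (3 + 2) - E = 5 - E)
t(c, a) = -3/10 (t(c, a) = -3/(6 - 1*(-4)) = -3/(6 + 4) = -3/10)
W(O) = -5 + O (W(O) = -(5 - O) = -5 + O)
√(2801 + q(W(-7), t(-6, -1))) = √(2801 + ((-5 - 7) - 3/10)) = √(2801 + (-12 - 3/10)) = √(2801 - 123/10) = √(27887/10) = √278870/10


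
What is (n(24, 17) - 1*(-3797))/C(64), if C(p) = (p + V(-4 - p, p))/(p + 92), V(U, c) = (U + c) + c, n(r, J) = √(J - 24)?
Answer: 148083/31 + 39*I*√7/31 ≈ 4776.9 + 3.3285*I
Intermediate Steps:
n(r, J) = √(-24 + J)
V(U, c) = U + 2*c
C(p) = (-4 + 2*p)/(92 + p) (C(p) = (p + ((-4 - p) + 2*p))/(p + 92) = (p + (-4 + p))/(92 + p) = (-4 + 2*p)/(92 + p))
(n(24, 17) - 1*(-3797))/C(64) = (√(-24 + 17) - 1*(-3797))/((2*(-2 + 64)/(92 + 64))) = (√(-7) + 3797)/((2*62/156)) = (I*√7 + 3797)/((2*(1/156)*62)) = (3797 + I*√7)/(31/39) = (3797 + I*√7)*(39/31) = 148083/31 + 39*I*√7/31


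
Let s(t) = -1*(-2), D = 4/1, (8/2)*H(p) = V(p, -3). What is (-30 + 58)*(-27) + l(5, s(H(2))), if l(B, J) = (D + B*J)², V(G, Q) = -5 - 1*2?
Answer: -560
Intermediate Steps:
V(G, Q) = -7 (V(G, Q) = -5 - 2 = -7)
H(p) = -7/4 (H(p) = (¼)*(-7) = -7/4)
D = 4 (D = 4*1 = 4)
s(t) = 2
l(B, J) = (4 + B*J)²
(-30 + 58)*(-27) + l(5, s(H(2))) = (-30 + 58)*(-27) + (4 + 5*2)² = 28*(-27) + (4 + 10)² = -756 + 14² = -756 + 196 = -560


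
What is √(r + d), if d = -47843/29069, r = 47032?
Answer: √39740967235185/29069 ≈ 216.86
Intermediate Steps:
d = -47843/29069 (d = -47843*1/29069 = -47843/29069 ≈ -1.6458)
√(r + d) = √(47032 - 47843/29069) = √(1367125365/29069) = √39740967235185/29069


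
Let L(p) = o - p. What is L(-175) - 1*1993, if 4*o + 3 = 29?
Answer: -3623/2 ≈ -1811.5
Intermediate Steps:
o = 13/2 (o = -3/4 + (1/4)*29 = -3/4 + 29/4 = 13/2 ≈ 6.5000)
L(p) = 13/2 - p
L(-175) - 1*1993 = (13/2 - 1*(-175)) - 1*1993 = (13/2 + 175) - 1993 = 363/2 - 1993 = -3623/2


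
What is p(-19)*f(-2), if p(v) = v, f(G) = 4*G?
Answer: 152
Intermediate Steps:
p(-19)*f(-2) = -76*(-2) = -19*(-8) = 152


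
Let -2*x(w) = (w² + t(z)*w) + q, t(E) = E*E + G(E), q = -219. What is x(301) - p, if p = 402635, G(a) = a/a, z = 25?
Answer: -542039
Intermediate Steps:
G(a) = 1
t(E) = 1 + E² (t(E) = E*E + 1 = E² + 1 = 1 + E²)
x(w) = 219/2 - 313*w - w²/2 (x(w) = -((w² + (1 + 25²)*w) - 219)/2 = -((w² + (1 + 625)*w) - 219)/2 = -((w² + 626*w) - 219)/2 = -(-219 + w² + 626*w)/2 = 219/2 - 313*w - w²/2)
x(301) - p = (219/2 - 313*301 - ½*301²) - 1*402635 = (219/2 - 94213 - ½*90601) - 402635 = (219/2 - 94213 - 90601/2) - 402635 = -139404 - 402635 = -542039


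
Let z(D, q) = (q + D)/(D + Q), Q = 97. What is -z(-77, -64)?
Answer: 141/20 ≈ 7.0500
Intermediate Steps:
z(D, q) = (D + q)/(97 + D) (z(D, q) = (q + D)/(D + 97) = (D + q)/(97 + D))
-z(-77, -64) = -(-77 - 64)/(97 - 77) = -(-141)/20 = -1*(-141/20) = 141/20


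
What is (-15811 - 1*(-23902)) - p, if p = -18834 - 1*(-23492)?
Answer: 3433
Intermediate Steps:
p = 4658 (p = -18834 + 23492 = 4658)
(-15811 - 1*(-23902)) - p = (-15811 - 1*(-23902)) - 1*4658 = (-15811 + 23902) - 4658 = 8091 - 4658 = 3433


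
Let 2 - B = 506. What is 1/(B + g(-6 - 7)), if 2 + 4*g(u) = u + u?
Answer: -1/511 ≈ -0.0019569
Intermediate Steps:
B = -504 (B = 2 - 1*506 = 2 - 506 = -504)
g(u) = -½ + u/2 (g(u) = -½ + (u + u)/4 = -½ + (2*u)/4 = -½ + u/2)
1/(B + g(-6 - 7)) = 1/(-504 + (-½ + (-6 - 7)/2)) = 1/(-504 + (-½ + (½)*(-13))) = 1/(-504 + (-½ - 13/2)) = 1/(-504 - 7) = 1/(-511) = -1/511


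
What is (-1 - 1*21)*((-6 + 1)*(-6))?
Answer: -660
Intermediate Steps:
(-1 - 1*21)*((-6 + 1)*(-6)) = (-1 - 21)*(-5*(-6)) = -22*30 = -660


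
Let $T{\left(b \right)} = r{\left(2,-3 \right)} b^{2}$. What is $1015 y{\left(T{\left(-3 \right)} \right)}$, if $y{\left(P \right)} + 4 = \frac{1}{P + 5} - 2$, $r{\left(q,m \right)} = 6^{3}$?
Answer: $- \frac{11868395}{1949} \approx -6089.5$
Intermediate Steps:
$r{\left(q,m \right)} = 216$
$T{\left(b \right)} = 216 b^{2}$
$y{\left(P \right)} = -6 + \frac{1}{5 + P}$ ($y{\left(P \right)} = -4 - \left(2 - \frac{1}{P + 5}\right) = -4 - \left(2 - \frac{1}{5 + P}\right) = -6 + \frac{1}{5 + P}$)
$1015 y{\left(T{\left(-3 \right)} \right)} = 1015 \frac{-29 - 6 \cdot 216 \left(-3\right)^{2}}{5 + 216 \left(-3\right)^{2}} = 1015 \frac{-29 - 6 \cdot 216 \cdot 9}{5 + 216 \cdot 9} = 1015 \frac{-29 - 11664}{5 + 1944} = 1015 \frac{-29 - 11664}{1949} = 1015 \cdot \frac{1}{1949} \left(-11693\right) = 1015 \left(- \frac{11693}{1949}\right) = - \frac{11868395}{1949}$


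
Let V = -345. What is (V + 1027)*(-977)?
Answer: -666314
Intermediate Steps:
(V + 1027)*(-977) = (-345 + 1027)*(-977) = 682*(-977) = -666314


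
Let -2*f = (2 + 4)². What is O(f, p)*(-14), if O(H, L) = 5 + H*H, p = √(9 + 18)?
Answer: -4606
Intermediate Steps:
f = -18 (f = -(2 + 4)²/2 = -½*6² = -½*36 = -18)
p = 3*√3 (p = √27 = 3*√3 ≈ 5.1962)
O(H, L) = 5 + H²
O(f, p)*(-14) = (5 + (-18)²)*(-14) = (5 + 324)*(-14) = 329*(-14) = -4606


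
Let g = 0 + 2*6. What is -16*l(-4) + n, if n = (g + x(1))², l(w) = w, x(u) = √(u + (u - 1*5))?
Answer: 205 + 24*I*√3 ≈ 205.0 + 41.569*I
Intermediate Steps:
x(u) = √(-5 + 2*u) (x(u) = √(u + (u - 5)) = √(u + (-5 + u)) = √(-5 + 2*u))
g = 12 (g = 0 + 12 = 12)
n = (12 + I*√3)² (n = (12 + √(-5 + 2*1))² = (12 + √(-5 + 2))² = (12 + √(-3))² = (12 + I*√3)² ≈ 141.0 + 41.569*I)
-16*l(-4) + n = -16*(-4) + (12 + I*√3)² = 64 + (12 + I*√3)²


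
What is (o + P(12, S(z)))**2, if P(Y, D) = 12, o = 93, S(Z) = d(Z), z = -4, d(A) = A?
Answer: 11025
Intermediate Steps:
S(Z) = Z
(o + P(12, S(z)))**2 = (93 + 12)**2 = 105**2 = 11025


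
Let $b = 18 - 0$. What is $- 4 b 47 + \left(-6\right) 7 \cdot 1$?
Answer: $-3426$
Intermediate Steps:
$b = 18$ ($b = 18 + 0 = 18$)
$- 4 b 47 + \left(-6\right) 7 \cdot 1 = \left(-4\right) 18 \cdot 47 + \left(-6\right) 7 \cdot 1 = \left(-72\right) 47 - 42 = -3384 - 42 = -3426$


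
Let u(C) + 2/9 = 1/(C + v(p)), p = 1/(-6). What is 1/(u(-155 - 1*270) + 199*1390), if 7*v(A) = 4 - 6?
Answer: 26793/7411205713 ≈ 3.6152e-6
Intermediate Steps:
p = -⅙ ≈ -0.16667
v(A) = -2/7 (v(A) = (4 - 6)/7 = (⅐)*(-2) = -2/7)
u(C) = -2/9 + 1/(-2/7 + C) (u(C) = -2/9 + 1/(C - 2/7) = -2/9 + 1/(-2/7 + C))
1/(u(-155 - 1*270) + 199*1390) = 1/((67 - 14*(-155 - 1*270))/(9*(-2 + 7*(-155 - 1*270))) + 199*1390) = 1/((67 - 14*(-155 - 270))/(9*(-2 + 7*(-155 - 270))) + 276610) = 1/((67 - 14*(-425))/(9*(-2 + 7*(-425))) + 276610) = 1/((67 + 5950)/(9*(-2 - 2975)) + 276610) = 1/((⅑)*6017/(-2977) + 276610) = 1/((⅑)*(-1/2977)*6017 + 276610) = 1/(-6017/26793 + 276610) = 1/(7411205713/26793) = 26793/7411205713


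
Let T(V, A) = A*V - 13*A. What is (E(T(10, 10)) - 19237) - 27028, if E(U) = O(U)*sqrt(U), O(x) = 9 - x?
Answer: -46265 + 39*I*sqrt(30) ≈ -46265.0 + 213.61*I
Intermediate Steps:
T(V, A) = -13*A + A*V
E(U) = sqrt(U)*(9 - U) (E(U) = (9 - U)*sqrt(U) = sqrt(U)*(9 - U))
(E(T(10, 10)) - 19237) - 27028 = (sqrt(10*(-13 + 10))*(9 - 10*(-13 + 10)) - 19237) - 27028 = (sqrt(10*(-3))*(9 - 10*(-3)) - 19237) - 27028 = (sqrt(-30)*(9 - 1*(-30)) - 19237) - 27028 = ((I*sqrt(30))*(9 + 30) - 19237) - 27028 = ((I*sqrt(30))*39 - 19237) - 27028 = (39*I*sqrt(30) - 19237) - 27028 = (-19237 + 39*I*sqrt(30)) - 27028 = -46265 + 39*I*sqrt(30)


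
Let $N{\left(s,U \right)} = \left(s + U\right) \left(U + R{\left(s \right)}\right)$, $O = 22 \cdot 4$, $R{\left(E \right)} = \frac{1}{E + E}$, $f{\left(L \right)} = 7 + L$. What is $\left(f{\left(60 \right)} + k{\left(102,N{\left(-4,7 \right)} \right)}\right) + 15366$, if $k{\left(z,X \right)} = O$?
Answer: $15521$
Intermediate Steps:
$R{\left(E \right)} = \frac{1}{2 E}$
$O = 88$
$N{\left(s,U \right)} = \left(U + s\right) \left(U + \frac{1}{2 s}\right)$ ($N{\left(s,U \right)} = \left(s + U\right) \left(U + \frac{1}{2 s}\right) = \left(U + s\right) \left(U + \frac{1}{2 s}\right)$)
$k{\left(z,X \right)} = 88$
$\left(f{\left(60 \right)} + k{\left(102,N{\left(-4,7 \right)} \right)}\right) + 15366 = \left(\left(7 + 60\right) + 88\right) + 15366 = \left(67 + 88\right) + 15366 = 155 + 15366 = 15521$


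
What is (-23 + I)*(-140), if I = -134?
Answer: 21980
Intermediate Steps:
(-23 + I)*(-140) = (-23 - 134)*(-140) = -157*(-140) = 21980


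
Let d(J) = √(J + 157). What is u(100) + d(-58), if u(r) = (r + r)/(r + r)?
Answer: 1 + 3*√11 ≈ 10.950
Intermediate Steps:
u(r) = 1 (u(r) = (2*r)/((2*r)) = (2*r)*(1/(2*r)) = 1)
d(J) = √(157 + J)
u(100) + d(-58) = 1 + √(157 - 58) = 1 + √99 = 1 + 3*√11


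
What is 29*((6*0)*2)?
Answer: 0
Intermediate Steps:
29*((6*0)*2) = 29*(0*2) = 29*0 = 0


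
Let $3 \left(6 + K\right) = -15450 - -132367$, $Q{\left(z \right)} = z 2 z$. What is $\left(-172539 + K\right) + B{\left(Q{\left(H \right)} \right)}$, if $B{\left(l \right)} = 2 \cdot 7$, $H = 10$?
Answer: $- \frac{400676}{3} \approx -1.3356 \cdot 10^{5}$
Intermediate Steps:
$Q{\left(z \right)} = 2 z^{2}$ ($Q{\left(z \right)} = 2 z z = 2 z^{2}$)
$K = \frac{116899}{3}$ ($K = -6 + \frac{-15450 - -132367}{3} = -6 + \frac{-15450 + 132367}{3} = -6 + \frac{1}{3} \cdot 116917 = -6 + \frac{116917}{3} = \frac{116899}{3} \approx 38966.0$)
$B{\left(l \right)} = 14$
$\left(-172539 + K\right) + B{\left(Q{\left(H \right)} \right)} = \left(-172539 + \frac{116899}{3}\right) + 14 = - \frac{400718}{3} + 14 = - \frac{400676}{3}$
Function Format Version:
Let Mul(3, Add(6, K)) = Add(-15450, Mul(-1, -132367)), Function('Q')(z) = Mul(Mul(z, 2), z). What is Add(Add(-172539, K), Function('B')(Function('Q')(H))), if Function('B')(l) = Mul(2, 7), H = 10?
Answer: Rational(-400676, 3) ≈ -1.3356e+5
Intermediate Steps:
Function('Q')(z) = Mul(2, Pow(z, 2)) (Function('Q')(z) = Mul(Mul(2, z), z) = Mul(2, Pow(z, 2)))
K = Rational(116899, 3) (K = Add(-6, Mul(Rational(1, 3), Add(-15450, Mul(-1, -132367)))) = Add(-6, Mul(Rational(1, 3), Add(-15450, 132367))) = Add(-6, Mul(Rational(1, 3), 116917)) = Add(-6, Rational(116917, 3)) = Rational(116899, 3) ≈ 38966.)
Function('B')(l) = 14
Add(Add(-172539, K), Function('B')(Function('Q')(H))) = Add(Add(-172539, Rational(116899, 3)), 14) = Add(Rational(-400718, 3), 14) = Rational(-400676, 3)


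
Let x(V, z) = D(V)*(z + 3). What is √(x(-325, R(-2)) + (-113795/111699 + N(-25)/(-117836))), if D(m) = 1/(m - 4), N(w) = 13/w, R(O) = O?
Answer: I*√30172485576950921381737/171839355030 ≈ 1.0108*I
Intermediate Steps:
D(m) = 1/(-4 + m)
x(V, z) = (3 + z)/(-4 + V) (x(V, z) = (z + 3)/(-4 + V) = (3 + z)/(-4 + V))
√(x(-325, R(-2)) + (-113795/111699 + N(-25)/(-117836))) = √((3 - 2)/(-4 - 325) + (-113795/111699 + (13/(-25))/(-117836))) = √(1/(-329) + (-113795*1/111699 + (13*(-1/25))*(-1/117836))) = √(-1/329*1 + (-113795/111699 - 13/25*(-1/117836))) = √(-1/329 + (-113795/111699 + 13/2945900)) = √(-1/329 - 335227238413/329054084100) = √(-15802687931711/15465541952700) = I*√30172485576950921381737/171839355030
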